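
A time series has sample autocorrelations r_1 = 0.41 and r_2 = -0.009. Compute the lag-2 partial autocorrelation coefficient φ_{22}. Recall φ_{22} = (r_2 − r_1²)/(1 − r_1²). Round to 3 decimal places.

φ_{22} = (r_2 − r_1²) / (1 − r_1²)
r_1² = (0.41)² = 0.1681
Numerator = -0.009 − 0.1681 = -0.1771; denominator = 1 − 0.1681 = 0.8319
φ_{22} = -0.1771 / 0.8319 = -0.213

-0.213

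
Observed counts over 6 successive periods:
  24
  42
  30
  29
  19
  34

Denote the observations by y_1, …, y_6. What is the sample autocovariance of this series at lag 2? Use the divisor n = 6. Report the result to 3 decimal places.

Mean ȳ = (24 + 42 + 30 + 29 + 19 + 34)/6 = 29.6667
Σ_{t=1}^{4}(y_t−ȳ)(y_{t+2}−ȳ) = -16.5556
γ_2 = -16.5556 / 6 = -2.759

-2.759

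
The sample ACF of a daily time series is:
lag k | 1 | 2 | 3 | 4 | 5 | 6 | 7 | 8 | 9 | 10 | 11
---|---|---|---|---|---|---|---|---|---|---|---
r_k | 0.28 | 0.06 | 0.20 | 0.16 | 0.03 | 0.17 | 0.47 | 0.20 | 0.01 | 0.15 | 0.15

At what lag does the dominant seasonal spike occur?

7

The largest autocorrelation is r_7 = 0.47; the remaining lags stay at or below 0.28. The elevated value at lag 1 (0.28), dropping to 0.06 at lag 2, reflects decaying short-term dependence rather than seasonality.
The dominant spike at lag 7 indicates a seasonal period of 7.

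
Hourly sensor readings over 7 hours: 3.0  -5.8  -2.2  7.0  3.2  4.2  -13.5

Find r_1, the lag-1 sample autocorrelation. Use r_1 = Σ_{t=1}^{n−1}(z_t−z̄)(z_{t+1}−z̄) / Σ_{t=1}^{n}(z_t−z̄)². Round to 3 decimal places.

Mean z̄ = (3.0 − 5.8 − 2.2 + 7.0 + 3.2 + 4.2 − 13.5)/7 = -0.5857
Numerator Σ_{t=1}^{6}(z_t−z̄)(z_{t+1}−z̄) = -37.4945
Denominator Σ(z_t−z̄)² = 304.2086
r_1 = -37.4945 / 304.2086 = -0.123

-0.123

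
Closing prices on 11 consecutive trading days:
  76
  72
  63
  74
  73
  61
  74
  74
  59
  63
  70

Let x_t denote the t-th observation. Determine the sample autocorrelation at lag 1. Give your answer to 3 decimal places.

Mean x̄ = (76 + 72 + 63 + 74 + 73 + 61 + 74 + 74 + 59 + 63 + 70)/11 = 69.0000
Numerator Σ_{t=1}^{10}(x_t−x̄)(x_{t+1}−x̄) = -50.0000
Denominator Σ(x_t−x̄)² = 386.0000
r_1 = -50.0000 / 386.0000 = -0.130

-0.130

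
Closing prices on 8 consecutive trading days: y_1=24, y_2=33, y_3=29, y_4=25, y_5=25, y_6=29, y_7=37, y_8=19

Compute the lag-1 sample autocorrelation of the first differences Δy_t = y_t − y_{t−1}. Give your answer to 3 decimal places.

First differences Δy: 9, -4, -4, 0, 4, 8, -18
Mean of differences = -0.7143
Numerator Σ(Δy_t−Δȳ)(Δy_{t+1}−Δȳ) = -129.6531
Denominator Σ(Δy_t−Δȳ)² = 513.4286
r_1(Δy) = -129.6531 / 513.4286 = -0.253

-0.253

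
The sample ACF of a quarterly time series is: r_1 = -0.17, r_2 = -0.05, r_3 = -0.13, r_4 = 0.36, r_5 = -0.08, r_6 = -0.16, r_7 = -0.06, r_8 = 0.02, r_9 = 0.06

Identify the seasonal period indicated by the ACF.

The largest autocorrelation is r_4 = 0.36; the remaining lags stay at or below 0.06.
The dominant spike at lag 4 indicates a seasonal period of 4.

4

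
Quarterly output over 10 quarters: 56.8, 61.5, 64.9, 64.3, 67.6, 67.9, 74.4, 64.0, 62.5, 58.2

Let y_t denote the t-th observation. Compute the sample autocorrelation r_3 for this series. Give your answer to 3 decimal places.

Mean ȳ = (56.8 + 61.5 + 64.9 + 64.3 + 67.6 + 67.9 + 74.4 + 64.0 + 62.5 + 58.2)/10 = 64.2100
Σ(y_t−ȳ)(y_{t+3}−ȳ) = (-0.6669) + (-9.1869) + (2.5461) + (0.9171) + (-0.7119) + (-6.3099) + (-61.2419) = -74.6543
Denominator Σ(y_t−ȳ)² = 230.7690
r_3 = -74.6543 / 230.7690 = -0.324

-0.324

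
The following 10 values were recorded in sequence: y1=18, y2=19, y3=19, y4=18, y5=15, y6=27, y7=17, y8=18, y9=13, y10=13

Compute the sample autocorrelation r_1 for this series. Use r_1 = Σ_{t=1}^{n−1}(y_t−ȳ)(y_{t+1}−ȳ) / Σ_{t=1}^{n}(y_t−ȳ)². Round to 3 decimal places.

Mean ȳ = (18 + 19 + 19 + 18 + 15 + 27 + 17 + 18 + 13 + 13)/10 = 17.7000
Numerator Σ_{t=1}^{9}(y_t−ȳ)(y_{t+1}−ȳ) = -9.4900
Denominator Σ(y_t−ȳ)² = 142.1000
r_1 = -9.4900 / 142.1000 = -0.067

-0.067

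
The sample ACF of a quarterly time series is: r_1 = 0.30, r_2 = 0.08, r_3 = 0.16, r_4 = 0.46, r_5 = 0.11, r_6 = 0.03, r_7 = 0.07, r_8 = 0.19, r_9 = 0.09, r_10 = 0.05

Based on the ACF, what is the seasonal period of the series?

The largest autocorrelation is r_4 = 0.46; the remaining lags stay at or below 0.30. The elevated value at lag 1 (0.30), dropping to 0.08 at lag 2, reflects decaying short-term dependence rather than seasonality.
The dominant spike at lag 4 indicates a seasonal period of 4.

4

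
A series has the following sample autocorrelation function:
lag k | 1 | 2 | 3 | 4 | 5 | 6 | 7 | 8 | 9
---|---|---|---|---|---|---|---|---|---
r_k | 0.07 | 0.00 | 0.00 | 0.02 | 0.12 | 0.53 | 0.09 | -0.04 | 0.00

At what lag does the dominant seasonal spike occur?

The largest autocorrelation is r_6 = 0.53; the remaining lags stay at or below 0.12.
The dominant spike at lag 6 indicates a seasonal period of 6.

6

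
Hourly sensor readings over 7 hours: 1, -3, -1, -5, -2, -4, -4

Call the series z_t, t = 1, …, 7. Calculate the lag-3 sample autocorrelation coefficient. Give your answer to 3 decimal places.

-0.299

Mean z̄ = (1 − 3 − 1 − 5 − 2 − 4 − 4)/7 = -2.5714
Σ(z_t−z̄)(z_{t+3}−z̄) = (-8.6735) + (-0.2449) + (-2.2449) + (3.4694) = -7.6939
Denominator Σ(z_t−z̄)² = 25.7143
r_3 = -7.6939 / 25.7143 = -0.299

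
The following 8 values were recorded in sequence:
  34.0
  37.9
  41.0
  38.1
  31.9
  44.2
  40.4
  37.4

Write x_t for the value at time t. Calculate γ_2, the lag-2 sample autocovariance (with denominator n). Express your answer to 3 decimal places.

-6.054

Mean x̄ = (34.0 + 37.9 + 41.0 + 38.1 + 31.9 + 44.2 + 40.4 + 37.4)/8 = 38.1125
Deviations: -4.1125, -0.2125, 2.8875, -0.0125, -6.2125, 6.0875, 2.2875, -0.7125
Σ_{t=1}^{6}(x_t−x̄)(x_{t+2}−x̄) = -48.4353
γ_2 = -48.4353 / 8 = -6.054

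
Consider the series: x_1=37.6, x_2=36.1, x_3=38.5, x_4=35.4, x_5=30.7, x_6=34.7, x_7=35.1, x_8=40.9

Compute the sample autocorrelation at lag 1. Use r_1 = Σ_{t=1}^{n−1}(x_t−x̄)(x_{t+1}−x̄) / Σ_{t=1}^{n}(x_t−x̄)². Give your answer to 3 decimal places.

0.101

Mean x̄ = (37.6 + 36.1 + 38.5 + 35.4 + 30.7 + 34.7 + 35.1 + 40.9)/8 = 36.1250
Σ(x_t−x̄)(x_{t+1}−x̄) = (-0.0369) + (-0.0594) + (-1.7219) + (3.9331) + (7.7306) + (1.4606) + (-4.8944) = 6.4119
Denominator Σ(x_t−x̄)² = 63.6550
r_1 = 6.4119 / 63.6550 = 0.101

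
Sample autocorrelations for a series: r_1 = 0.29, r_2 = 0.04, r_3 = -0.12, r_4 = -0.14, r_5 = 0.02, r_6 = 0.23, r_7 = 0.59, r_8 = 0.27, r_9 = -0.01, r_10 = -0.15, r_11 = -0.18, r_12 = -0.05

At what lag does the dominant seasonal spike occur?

The largest autocorrelation is r_7 = 0.59; the remaining lags stay at or below 0.29. The elevated value at lag 1 (0.29), dropping to 0.04 at lag 2, reflects decaying short-term dependence rather than seasonality.
The dominant spike at lag 7 indicates a seasonal period of 7.

7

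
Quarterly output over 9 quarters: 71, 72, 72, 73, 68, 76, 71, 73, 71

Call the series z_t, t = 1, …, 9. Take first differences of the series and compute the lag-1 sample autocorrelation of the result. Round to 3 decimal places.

First differences Δz: 1, 0, 1, -5, 8, -5, 2, -2
Mean of differences = 0.0000
Numerator Σ(Δz_t−Δz̄)(Δz_{t+1}−Δz̄) = -99.0000
Denominator Σ(Δz_t−Δz̄)² = 124.0000
r_1(Δz) = -99.0000 / 124.0000 = -0.798

-0.798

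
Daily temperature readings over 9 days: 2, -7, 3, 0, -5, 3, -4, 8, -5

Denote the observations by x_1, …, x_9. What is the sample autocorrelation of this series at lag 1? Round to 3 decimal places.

-0.683

Mean x̄ = (2 − 7 + 3 + 0 − 5 + 3 − 4 + 8 − 5)/9 = -0.5556
Numerator Σ_{t=1}^{8}(x_t−x̄)(x_{t+1}−x̄) = -135.4198
Denominator Σ(x_t−x̄)² = 198.2222
r_1 = -135.4198 / 198.2222 = -0.683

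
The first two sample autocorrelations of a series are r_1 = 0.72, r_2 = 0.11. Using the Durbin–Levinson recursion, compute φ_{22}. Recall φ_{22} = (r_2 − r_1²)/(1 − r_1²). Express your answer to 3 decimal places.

φ_{22} = (r_2 − r_1²) / (1 − r_1²)
r_1² = (0.72)² = 0.5184
Numerator = 0.11 − 0.5184 = -0.4084; denominator = 1 − 0.5184 = 0.4816
φ_{22} = -0.4084 / 0.4816 = -0.848

-0.848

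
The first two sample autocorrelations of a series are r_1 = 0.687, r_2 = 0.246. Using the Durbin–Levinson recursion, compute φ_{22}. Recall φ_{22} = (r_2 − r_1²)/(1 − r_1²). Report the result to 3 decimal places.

-0.428

φ_{22} = (r_2 − r_1²) / (1 − r_1²)
r_1² = (0.687)² = 0.471969
Numerator = 0.246 − 0.4720 = -0.2260; denominator = 1 − 0.4720 = 0.5280
φ_{22} = -0.2260 / 0.5280 = -0.428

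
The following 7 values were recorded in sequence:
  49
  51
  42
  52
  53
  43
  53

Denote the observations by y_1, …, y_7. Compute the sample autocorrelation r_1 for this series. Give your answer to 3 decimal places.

Mean ȳ = (49 + 51 + 42 + 52 + 53 + 43 + 53)/7 = 49.0000
Numerator Σ_{t=1}^{6}(y_t−ȳ)(y_{t+1}−ȳ) = -71.0000
Denominator Σ(y_t−ȳ)² = 130.0000
r_1 = -71.0000 / 130.0000 = -0.546

-0.546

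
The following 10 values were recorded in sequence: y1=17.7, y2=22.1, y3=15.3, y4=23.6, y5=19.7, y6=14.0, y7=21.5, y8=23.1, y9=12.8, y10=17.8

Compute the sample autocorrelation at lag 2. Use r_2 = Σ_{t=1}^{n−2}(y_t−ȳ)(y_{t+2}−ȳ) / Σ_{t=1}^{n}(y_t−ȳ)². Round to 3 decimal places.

-0.336

Mean ȳ = (17.7 + 22.1 + 15.3 + 23.6 + 19.7 + 14.0 + 21.5 + 23.1 + 12.8 + 17.8)/10 = 18.7600
Numerator Σ_{t=1}^{8}(y_t−ȳ)(y_{t+2}−ȳ) = -45.0372
Denominator Σ(y_t−ȳ)² = 134.0040
r_2 = -45.0372 / 134.0040 = -0.336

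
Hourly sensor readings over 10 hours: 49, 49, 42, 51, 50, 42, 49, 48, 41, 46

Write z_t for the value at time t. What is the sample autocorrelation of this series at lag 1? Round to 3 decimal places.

Mean z̄ = (49 + 49 + 42 + 51 + 50 + 42 + 49 + 48 + 41 + 46)/10 = 46.7000
Numerator Σ_{t=1}^{9}(z_t−z̄)(z_{t+1}−z̄) = -38.2900
Denominator Σ(z_t−z̄)² = 124.1000
r_1 = -38.2900 / 124.1000 = -0.309

-0.309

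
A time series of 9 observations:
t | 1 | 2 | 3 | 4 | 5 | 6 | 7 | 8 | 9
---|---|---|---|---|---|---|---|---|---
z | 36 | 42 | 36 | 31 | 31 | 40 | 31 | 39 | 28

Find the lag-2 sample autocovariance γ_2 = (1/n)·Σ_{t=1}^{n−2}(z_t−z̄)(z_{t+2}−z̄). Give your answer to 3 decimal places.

1.368

Mean z̄ = (36 + 42 + 36 + 31 + 31 + 40 + 31 + 39 + 28)/9 = 34.8889
Σ_{t=1}^{7}(z_t−z̄)(z_{t+2}−z̄) = 12.3086
γ_2 = 12.3086 / 9 = 1.368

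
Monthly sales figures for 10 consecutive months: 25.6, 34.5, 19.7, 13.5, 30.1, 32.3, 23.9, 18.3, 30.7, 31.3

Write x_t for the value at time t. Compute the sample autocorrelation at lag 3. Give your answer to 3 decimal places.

Mean x̄ = (25.6 + 34.5 + 19.7 + 13.5 + 30.1 + 32.3 + 23.9 + 18.3 + 30.7 + 31.3)/10 = 25.9900
Numerator Σ_{t=1}^{7}(x_t−x̄)(x_{t+3}−x̄) = 13.2777
Denominator Σ(x_t−x̄)² = 438.7290
r_3 = 13.2777 / 438.7290 = 0.030

0.030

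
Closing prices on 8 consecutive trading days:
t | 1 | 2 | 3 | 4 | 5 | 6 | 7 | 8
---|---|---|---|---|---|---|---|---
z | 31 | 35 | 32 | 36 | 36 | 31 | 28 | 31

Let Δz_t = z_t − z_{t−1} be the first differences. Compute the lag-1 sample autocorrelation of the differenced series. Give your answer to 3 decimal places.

-0.214

First differences Δz: 4, -3, 4, 0, -5, -3, 3
Mean of differences = 0.0000
Numerator Σ(Δz_t−Δz̄)(Δz_{t+1}−Δz̄) = -18.0000
Denominator Σ(Δz_t−Δz̄)² = 84.0000
r_1(Δz) = -18.0000 / 84.0000 = -0.214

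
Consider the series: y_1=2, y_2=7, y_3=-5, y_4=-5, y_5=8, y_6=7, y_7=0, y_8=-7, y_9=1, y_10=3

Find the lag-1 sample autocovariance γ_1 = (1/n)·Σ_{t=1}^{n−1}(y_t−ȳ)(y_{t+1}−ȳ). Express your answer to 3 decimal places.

0.819

Mean ȳ = (2 + 7 − 5 − 5 + 8 + 7 + 0 − 7 + 1 + 3)/10 = 1.1000
Σ_{t=1}^{9}(y_t−ȳ)(y_{t+1}−ȳ) = 8.1900
γ_1 = 8.1900 / 10 = 0.819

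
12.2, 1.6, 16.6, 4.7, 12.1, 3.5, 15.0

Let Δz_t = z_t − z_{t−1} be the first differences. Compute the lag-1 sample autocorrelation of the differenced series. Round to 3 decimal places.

First differences Δz: -10.6, 15.0, -11.9, 7.4, -8.6, 11.5
Mean of differences = 0.4667
Numerator Σ(Δz_t−Δz̄)(Δz_{t+1}−Δz̄) = -589.2044
Denominator Σ(Δz_t−Δz̄)² = 738.6333
r_1(Δz) = -589.2044 / 738.6333 = -0.798

-0.798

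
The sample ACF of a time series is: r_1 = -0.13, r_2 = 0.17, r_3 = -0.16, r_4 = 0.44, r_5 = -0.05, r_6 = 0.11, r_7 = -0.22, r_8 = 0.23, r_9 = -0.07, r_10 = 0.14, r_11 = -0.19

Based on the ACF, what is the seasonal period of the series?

4

The largest autocorrelation is r_4 = 0.44, with a weaker echo at lag 8 (0.23); the remaining lags stay at or below 0.17.
The dominant spike at lag 4 indicates a seasonal period of 4.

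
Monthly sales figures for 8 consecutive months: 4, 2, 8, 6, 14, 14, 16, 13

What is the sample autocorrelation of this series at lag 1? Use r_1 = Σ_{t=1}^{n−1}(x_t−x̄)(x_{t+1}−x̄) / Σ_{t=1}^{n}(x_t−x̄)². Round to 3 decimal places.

0.581

Mean x̄ = (4 + 2 + 8 + 6 + 14 + 14 + 16 + 13)/8 = 9.6250
Deviations from mean: -5.6250, -7.6250, -1.6250, -3.6250, 4.3750, 4.3750, 6.3750, 3.3750
Numerator Σ_{t=1}^{7}(x_t−x̄)(x_{t+1}−x̄) = 113.8594
Denominator Σ(x_t−x̄)² = 195.8750
r_1 = 113.8594 / 195.8750 = 0.581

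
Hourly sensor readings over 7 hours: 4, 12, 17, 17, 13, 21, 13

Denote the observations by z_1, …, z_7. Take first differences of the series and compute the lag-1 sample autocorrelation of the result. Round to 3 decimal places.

-0.327

First differences Δz: 8, 5, 0, -4, 8, -8
Mean of differences = 1.5000
Numerator Σ(Δz_t−Δz̄)(Δz_{t+1}−Δz̄) = -71.7500
Denominator Σ(Δz_t−Δz̄)² = 219.5000
r_1(Δz) = -71.7500 / 219.5000 = -0.327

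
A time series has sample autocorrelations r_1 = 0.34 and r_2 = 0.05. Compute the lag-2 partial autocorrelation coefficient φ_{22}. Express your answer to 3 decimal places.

φ_{22} = (r_2 − r_1²) / (1 − r_1²)
r_1² = (0.34)² = 0.1156
Numerator = 0.05 − 0.1156 = -0.0656; denominator = 1 − 0.1156 = 0.8844
φ_{22} = -0.0656 / 0.8844 = -0.074

-0.074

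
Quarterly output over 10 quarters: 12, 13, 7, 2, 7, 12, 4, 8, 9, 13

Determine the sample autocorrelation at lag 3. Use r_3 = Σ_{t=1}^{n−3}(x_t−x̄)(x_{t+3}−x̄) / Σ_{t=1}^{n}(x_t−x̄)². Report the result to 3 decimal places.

Mean x̄ = (12 + 13 + 7 + 2 + 7 + 12 + 4 + 8 + 9 + 13)/10 = 8.7000
Σ(x_t−x̄)(x_{t+3}−x̄) = (-22.1100) + (-7.3100) + (-5.6100) + (31.4900) + (1.1900) + (0.9900) + (-20.2100) = -21.5700
Denominator Σ(x_t−x̄)² = 132.1000
r_3 = -21.5700 / 132.1000 = -0.163

-0.163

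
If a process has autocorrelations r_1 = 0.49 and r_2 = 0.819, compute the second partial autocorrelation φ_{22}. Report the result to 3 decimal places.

0.762

φ_{22} = (r_2 − r_1²) / (1 − r_1²)
r_1² = (0.49)² = 0.2401
Numerator = 0.819 − 0.2401 = 0.5789; denominator = 1 − 0.2401 = 0.7599
φ_{22} = 0.5789 / 0.7599 = 0.762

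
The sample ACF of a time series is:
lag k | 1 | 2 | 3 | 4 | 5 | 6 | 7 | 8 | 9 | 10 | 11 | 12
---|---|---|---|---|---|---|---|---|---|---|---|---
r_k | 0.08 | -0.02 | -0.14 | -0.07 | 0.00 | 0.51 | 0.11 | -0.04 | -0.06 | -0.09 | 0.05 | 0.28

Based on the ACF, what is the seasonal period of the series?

6

The largest autocorrelation is r_6 = 0.51, with a weaker echo at lag 12 (0.28); the remaining lags stay at or below 0.11.
The dominant spike at lag 6 indicates a seasonal period of 6.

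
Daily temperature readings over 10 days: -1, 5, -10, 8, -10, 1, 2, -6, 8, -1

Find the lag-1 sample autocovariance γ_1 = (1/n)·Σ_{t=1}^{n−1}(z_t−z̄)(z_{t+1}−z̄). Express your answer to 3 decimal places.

Mean z̄ = (-1 + 5 − 10 + 8 − 10 + 1 + 2 − 6 + 8 − 1)/10 = -0.4000
Σ_{t=1}^{9}(z_t−z̄)(z_{t+1}−z̄) = -291.9600
γ_1 = -291.9600 / 10 = -29.196

-29.196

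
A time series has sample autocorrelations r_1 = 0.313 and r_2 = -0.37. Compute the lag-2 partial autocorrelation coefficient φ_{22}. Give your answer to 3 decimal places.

φ_{22} = (r_2 − r_1²) / (1 − r_1²)
r_1² = (0.313)² = 0.097969
Numerator = -0.37 − 0.0980 = -0.4680; denominator = 1 − 0.0980 = 0.9020
φ_{22} = -0.4680 / 0.9020 = -0.519

-0.519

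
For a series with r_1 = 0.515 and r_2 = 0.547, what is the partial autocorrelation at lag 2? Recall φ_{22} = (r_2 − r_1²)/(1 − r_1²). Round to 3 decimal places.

φ_{22} = (r_2 − r_1²) / (1 − r_1²)
r_1² = (0.515)² = 0.265225
Numerator = 0.547 − 0.2652 = 0.2818; denominator = 1 − 0.2652 = 0.7348
φ_{22} = 0.2818 / 0.7348 = 0.383

0.383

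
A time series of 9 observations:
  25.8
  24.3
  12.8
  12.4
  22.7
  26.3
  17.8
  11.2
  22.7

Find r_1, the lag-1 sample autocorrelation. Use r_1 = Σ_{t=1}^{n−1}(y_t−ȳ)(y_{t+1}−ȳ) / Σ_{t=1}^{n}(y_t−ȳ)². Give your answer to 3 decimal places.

0.071

Mean ȳ = (25.8 + 24.3 + 12.8 + 12.4 + 22.7 + 26.3 + 17.8 + 11.2 + 22.7)/9 = 19.5556
Numerator Σ_{t=1}^{8}(y_t−ȳ)(y_{t+1}−ȳ) = 21.1769
Denominator Σ(y_t−ȳ)² = 296.5022
r_1 = 21.1769 / 296.5022 = 0.071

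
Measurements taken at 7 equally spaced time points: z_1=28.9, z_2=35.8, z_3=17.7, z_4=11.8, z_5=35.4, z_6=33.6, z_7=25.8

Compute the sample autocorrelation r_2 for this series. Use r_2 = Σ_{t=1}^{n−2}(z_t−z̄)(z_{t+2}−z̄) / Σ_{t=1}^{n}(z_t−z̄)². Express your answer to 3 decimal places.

-0.661

Mean z̄ = (28.9 + 35.8 + 17.7 + 11.8 + 35.4 + 33.6 + 25.8)/7 = 27.0000
Deviations from mean: 1.9000, 8.8000, -9.3000, -15.2000, 8.4000, 6.6000, -1.2000
Σ(z_t−z̄)(z_{t+2}−z̄) = (-17.6700) + (-133.7600) + (-78.1200) + (-100.3200) + (-10.0800) = -339.9500
Denominator Σ(z_t−z̄)² = 514.1400
r_2 = -339.9500 / 514.1400 = -0.661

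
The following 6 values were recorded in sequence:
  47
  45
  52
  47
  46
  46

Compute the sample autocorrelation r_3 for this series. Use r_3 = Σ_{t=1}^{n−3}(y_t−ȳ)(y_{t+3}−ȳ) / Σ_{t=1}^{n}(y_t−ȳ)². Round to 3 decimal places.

-0.100

Mean ȳ = (47 + 45 + 52 + 47 + 46 + 46)/6 = 47.1667
Deviations from mean: -0.1667, -2.1667, 4.8333, -0.1667, -1.1667, -1.1667
Σ(y_t−ȳ)(y_{t+3}−ȳ) = (0.0278) + (2.5278) + (-5.6389) = -3.0833
Denominator Σ(y_t−ȳ)² = 30.8333
r_3 = -3.0833 / 30.8333 = -0.100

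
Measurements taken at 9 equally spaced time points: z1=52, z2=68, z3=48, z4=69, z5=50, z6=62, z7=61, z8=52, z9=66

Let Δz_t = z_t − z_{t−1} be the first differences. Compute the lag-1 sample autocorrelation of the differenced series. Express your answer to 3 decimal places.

First differences Δz: 16, -20, 21, -19, 12, -1, -9, 14
Mean of differences = 1.7500
Numerator Σ(Δz_t−Δz̄)(Δz_{t+1}−Δz̄) = -1471.0625
Denominator Σ(Δz_t−Δz̄)² = 1855.5000
r_1(Δz) = -1471.0625 / 1855.5000 = -0.793

-0.793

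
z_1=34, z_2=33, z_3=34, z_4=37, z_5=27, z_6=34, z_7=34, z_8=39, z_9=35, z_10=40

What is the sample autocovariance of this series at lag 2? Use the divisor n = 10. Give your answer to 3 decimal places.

Mean z̄ = (34 + 33 + 34 + 37 + 27 + 34 + 34 + 39 + 35 + 40)/10 = 34.7000
Σ_{t=1}^{8}(z_t−z̄)(z_{t+2}−z̄) = 25.3200
γ_2 = 25.3200 / 10 = 2.532

2.532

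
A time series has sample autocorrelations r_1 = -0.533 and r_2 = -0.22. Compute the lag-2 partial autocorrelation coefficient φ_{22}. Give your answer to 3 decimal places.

φ_{22} = (r_2 − r_1²) / (1 − r_1²)
r_1² = (-0.533)² = 0.284089
Numerator = -0.22 − 0.2841 = -0.5041; denominator = 1 − 0.2841 = 0.7159
φ_{22} = -0.5041 / 0.7159 = -0.704

-0.704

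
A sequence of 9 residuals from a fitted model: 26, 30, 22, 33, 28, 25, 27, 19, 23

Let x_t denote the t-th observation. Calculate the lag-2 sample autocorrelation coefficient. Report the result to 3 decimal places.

Mean x̄ = (26 + 30 + 22 + 33 + 28 + 25 + 27 + 19 + 23)/9 = 25.8889
Σ(x_t−x̄)(x_{t+2}−x̄) = (-0.4321) + (29.2346) + (-8.2099) + (-6.3210) + (2.3457) + (6.1235) + (-3.2099) = 19.5309
Denominator Σ(x_t−x̄)² = 144.8889
r_2 = 19.5309 / 144.8889 = 0.135

0.135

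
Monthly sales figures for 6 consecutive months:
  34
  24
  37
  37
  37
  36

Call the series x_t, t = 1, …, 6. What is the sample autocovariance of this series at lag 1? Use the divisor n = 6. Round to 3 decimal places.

-0.977

Mean x̄ = (34 + 24 + 37 + 37 + 37 + 36)/6 = 34.1667
Σ_{t=1}^{5}(x_t−x̄)(x_{t+1}−x̄) = -5.8611
γ_1 = -5.8611 / 6 = -0.977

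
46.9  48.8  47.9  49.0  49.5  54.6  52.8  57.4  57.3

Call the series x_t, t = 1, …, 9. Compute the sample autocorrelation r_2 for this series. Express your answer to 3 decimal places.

0.352

Mean x̄ = (46.9 + 48.8 + 47.9 + 49.0 + 49.5 + 54.6 + 52.8 + 57.4 + 57.3)/9 = 51.5778
Σ(x_t−x̄)(x_{t+2}−x̄) = (17.2038) + (7.1605) + (7.6416) + (-7.7906) + (-2.5395) + (17.5960) + (6.9938) = 46.2657
Denominator Σ(x_t−x̄)² = 131.3556
r_2 = 46.2657 / 131.3556 = 0.352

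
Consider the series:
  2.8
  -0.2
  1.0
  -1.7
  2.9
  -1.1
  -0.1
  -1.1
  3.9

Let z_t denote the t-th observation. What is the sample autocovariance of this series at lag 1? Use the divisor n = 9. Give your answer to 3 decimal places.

-1.660

Mean z̄ = (2.8 − 0.2 + 1.0 − 1.7 + 2.9 − 1.1 − 0.1 − 1.1 + 3.9)/9 = 0.7111
Σ_{t=1}^{8}(z_t−z̄)(z_{t+1}−z̄) = -14.9423
γ_1 = -14.9423 / 9 = -1.660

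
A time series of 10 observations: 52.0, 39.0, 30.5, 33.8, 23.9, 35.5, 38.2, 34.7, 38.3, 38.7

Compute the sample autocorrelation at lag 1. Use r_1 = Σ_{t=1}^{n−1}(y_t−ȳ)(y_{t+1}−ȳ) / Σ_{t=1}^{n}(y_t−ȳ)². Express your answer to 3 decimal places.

Mean ȳ = (52.0 + 39.0 + 30.5 + 33.8 + 23.9 + 35.5 + 38.2 + 34.7 + 38.3 + 38.7)/10 = 36.4600
Numerator Σ_{t=1}^{9}(y_t−ȳ)(y_{t+1}−ȳ) = 81.8044
Denominator Σ(y_t−ȳ)² = 463.7440
r_1 = 81.8044 / 463.7440 = 0.176

0.176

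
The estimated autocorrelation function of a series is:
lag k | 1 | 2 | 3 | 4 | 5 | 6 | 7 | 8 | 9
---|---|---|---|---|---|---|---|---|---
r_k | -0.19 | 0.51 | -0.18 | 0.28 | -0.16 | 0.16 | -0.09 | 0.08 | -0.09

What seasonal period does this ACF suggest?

2

The largest autocorrelation is r_2 = 0.51, with weaker echoes at lags 4 (0.28) and 6 (0.16); the remaining lags stay at or below 0.08.
The dominant spike at lag 2 indicates a seasonal period of 2.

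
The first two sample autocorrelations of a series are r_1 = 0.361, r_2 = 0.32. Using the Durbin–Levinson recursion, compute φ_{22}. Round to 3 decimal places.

0.218

φ_{22} = (r_2 − r_1²) / (1 − r_1²)
r_1² = (0.361)² = 0.130321
Numerator = 0.32 − 0.1303 = 0.1897; denominator = 1 − 0.1303 = 0.8697
φ_{22} = 0.1897 / 0.8697 = 0.218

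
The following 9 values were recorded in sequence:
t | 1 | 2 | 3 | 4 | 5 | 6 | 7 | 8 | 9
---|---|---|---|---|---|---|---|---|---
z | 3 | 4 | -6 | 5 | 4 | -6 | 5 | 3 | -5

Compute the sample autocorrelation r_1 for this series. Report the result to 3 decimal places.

-0.436

Mean z̄ = (3 + 4 − 6 + 5 + 4 − 6 + 5 + 3 − 5)/9 = 0.7778
Numerator Σ_{t=1}^{8}(z_t−z̄)(z_{t+1}−z̄) = -83.6049
Denominator Σ(z_t−z̄)² = 191.5556
r_1 = -83.6049 / 191.5556 = -0.436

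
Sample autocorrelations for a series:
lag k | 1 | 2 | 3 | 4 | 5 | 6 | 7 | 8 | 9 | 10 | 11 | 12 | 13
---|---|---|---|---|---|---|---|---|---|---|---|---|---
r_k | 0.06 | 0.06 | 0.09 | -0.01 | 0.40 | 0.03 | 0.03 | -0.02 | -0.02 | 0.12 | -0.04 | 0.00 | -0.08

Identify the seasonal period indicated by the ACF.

The largest autocorrelation is r_5 = 0.40; the remaining lags stay at or below 0.12.
The dominant spike at lag 5 indicates a seasonal period of 5.

5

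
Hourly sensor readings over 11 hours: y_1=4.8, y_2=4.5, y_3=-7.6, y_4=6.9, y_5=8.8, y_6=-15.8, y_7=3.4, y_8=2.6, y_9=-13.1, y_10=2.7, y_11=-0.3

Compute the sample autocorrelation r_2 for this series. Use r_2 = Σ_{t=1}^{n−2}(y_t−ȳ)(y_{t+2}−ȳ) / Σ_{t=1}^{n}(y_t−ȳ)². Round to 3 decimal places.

-0.343

Mean ȳ = (4.8 + 4.5 − 7.6 + 6.9 + 8.8 − 15.8 + 3.4 + 2.6 − 13.1 + 2.7 − 0.3)/11 = -0.2818
Numerator Σ_{t=1}^{9}(y_t−ȳ)(y_{t+2}−ȳ) = -230.4098
Denominator Σ(y_t−ȳ)² = 672.1764
r_2 = -230.4098 / 672.1764 = -0.343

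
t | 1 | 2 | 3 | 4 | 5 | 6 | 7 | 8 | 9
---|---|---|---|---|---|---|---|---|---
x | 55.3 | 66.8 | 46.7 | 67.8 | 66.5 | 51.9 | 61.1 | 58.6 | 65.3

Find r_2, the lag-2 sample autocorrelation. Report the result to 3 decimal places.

-0.022

Mean x̄ = (55.3 + 66.8 + 46.7 + 67.8 + 66.5 + 51.9 + 61.1 + 58.6 + 65.3)/9 = 60.0000
Numerator Σ_{t=1}^{7}(x_t−x̄)(x_{t+2}−x̄) = -9.7600
Denominator Σ(x_t−x̄)² = 445.1800
r_2 = -9.7600 / 445.1800 = -0.022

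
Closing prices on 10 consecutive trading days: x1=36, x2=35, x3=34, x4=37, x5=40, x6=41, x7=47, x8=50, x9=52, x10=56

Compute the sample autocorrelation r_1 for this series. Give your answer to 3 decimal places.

Mean x̄ = (36 + 35 + 34 + 37 + 40 + 41 + 47 + 50 + 52 + 56)/10 = 42.8000
Numerator Σ_{t=1}^{9}(x_t−x̄)(x_{t+1}−x̄) = 404.3600
Denominator Σ(x_t−x̄)² = 557.6000
r_1 = 404.3600 / 557.6000 = 0.725

0.725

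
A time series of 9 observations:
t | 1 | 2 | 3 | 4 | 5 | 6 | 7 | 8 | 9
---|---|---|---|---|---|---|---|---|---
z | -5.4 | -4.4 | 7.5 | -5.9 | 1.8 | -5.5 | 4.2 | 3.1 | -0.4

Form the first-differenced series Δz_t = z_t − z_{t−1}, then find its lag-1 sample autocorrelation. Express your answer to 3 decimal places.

-0.723

First differences Δz: 1.0, 11.9, -13.4, 7.7, -7.3, 9.7, -1.1, -3.5
Mean of differences = 0.6250
Numerator Σ(Δz_t−Δz̄)(Δz_{t+1}−Δz̄) = -389.6581
Denominator Σ(Δz_t−Δz̄)² = 539.1750
r_1(Δz) = -389.6581 / 539.1750 = -0.723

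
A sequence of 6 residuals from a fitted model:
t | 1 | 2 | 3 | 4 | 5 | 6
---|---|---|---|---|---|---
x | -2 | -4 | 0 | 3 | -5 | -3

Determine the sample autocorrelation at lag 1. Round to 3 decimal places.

Mean x̄ = (-2 − 4 + 0 + 3 − 5 − 3)/6 = -1.8333
Deviations from mean: -0.1667, -2.1667, 1.8333, 4.8333, -3.1667, -1.1667
Σ(x_t−x̄)(x_{t+1}−x̄) = (0.3611) + (-3.9722) + (8.8611) + (-15.3056) + (3.6944) = -6.3611
Denominator Σ(x_t−x̄)² = 42.8333
r_1 = -6.3611 / 42.8333 = -0.149

-0.149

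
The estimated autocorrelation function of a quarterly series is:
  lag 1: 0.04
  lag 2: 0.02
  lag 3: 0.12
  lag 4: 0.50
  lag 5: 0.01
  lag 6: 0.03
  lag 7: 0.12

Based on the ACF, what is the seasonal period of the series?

The largest autocorrelation is r_4 = 0.50; the remaining lags stay at or below 0.12.
The dominant spike at lag 4 indicates a seasonal period of 4.

4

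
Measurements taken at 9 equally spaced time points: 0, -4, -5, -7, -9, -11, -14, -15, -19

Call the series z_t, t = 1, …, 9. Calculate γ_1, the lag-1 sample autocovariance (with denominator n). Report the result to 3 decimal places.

19.136

Mean z̄ = (0 − 4 − 5 − 7 − 9 − 11 − 14 − 15 − 19)/9 = -9.3333
Σ_{t=1}^{8}(z_t−z̄)(z_{t+1}−z̄) = 172.2222
γ_1 = 172.2222 / 9 = 19.136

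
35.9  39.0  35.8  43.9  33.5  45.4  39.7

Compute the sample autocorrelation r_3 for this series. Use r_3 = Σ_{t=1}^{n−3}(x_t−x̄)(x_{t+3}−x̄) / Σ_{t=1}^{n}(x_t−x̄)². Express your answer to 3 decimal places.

-0.280

Mean x̄ = (35.9 + 39.0 + 35.8 + 43.9 + 33.5 + 45.4 + 39.7)/7 = 39.0286
Deviations from mean: -3.1286, -0.0286, -3.2286, 4.8714, -5.5286, 6.3714, 0.6714
Numerator Σ_{t=1}^{4}(x_t−x̄)(x_{t+3}−x̄) = -32.3824
Denominator Σ(x_t−x̄)² = 115.5543
r_3 = -32.3824 / 115.5543 = -0.280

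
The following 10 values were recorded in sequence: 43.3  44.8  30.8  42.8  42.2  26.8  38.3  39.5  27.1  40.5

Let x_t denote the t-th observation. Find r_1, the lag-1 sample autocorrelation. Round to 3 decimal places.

Mean x̄ = (43.3 + 44.8 + 30.8 + 42.8 + 42.2 + 26.8 + 38.3 + 39.5 + 27.1 + 40.5)/10 = 37.6100
Numerator Σ_{t=1}^{9}(x_t−x̄)(x_{t+1}−x̄) = -125.5851
Denominator Σ(x_t−x̄)² = 418.1690
r_1 = -125.5851 / 418.1690 = -0.300

-0.300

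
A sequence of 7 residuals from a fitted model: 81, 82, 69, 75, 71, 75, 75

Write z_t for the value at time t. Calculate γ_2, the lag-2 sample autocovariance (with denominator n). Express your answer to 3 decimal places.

Mean z̄ = (81 + 82 + 69 + 75 + 71 + 75 + 75)/7 = 75.4286
Σ_{t=1}^{5}(z_t−z̄)(z_{t+2}−z̄) = -8.0816
γ_2 = -8.0816 / 7 = -1.155

-1.155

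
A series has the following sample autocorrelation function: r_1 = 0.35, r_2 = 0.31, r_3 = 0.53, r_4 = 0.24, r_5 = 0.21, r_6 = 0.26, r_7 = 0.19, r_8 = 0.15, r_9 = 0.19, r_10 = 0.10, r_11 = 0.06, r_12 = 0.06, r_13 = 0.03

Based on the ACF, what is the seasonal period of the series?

The largest autocorrelation is r_3 = 0.53; the remaining lags stay at or below 0.35. The elevated value at lag 1 (0.35), dropping to 0.31 at lag 2, reflects decaying short-term dependence rather than seasonality.
The dominant spike at lag 3 indicates a seasonal period of 3.

3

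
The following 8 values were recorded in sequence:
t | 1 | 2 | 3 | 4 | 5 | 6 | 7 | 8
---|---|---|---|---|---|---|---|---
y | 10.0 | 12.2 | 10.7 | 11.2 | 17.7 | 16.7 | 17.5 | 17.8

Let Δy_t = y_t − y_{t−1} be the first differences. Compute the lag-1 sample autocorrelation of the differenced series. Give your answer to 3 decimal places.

First differences Δy: 2.2, -1.5, 0.5, 6.5, -1.0, 0.8, 0.3
Mean of differences = 1.1143
Numerator Σ(Δy_t−Δȳ)(Δy_{t+1}−Δȳ) = -15.0073
Denominator Σ(Δy_t−Δȳ)² = 42.6286
r_1(Δy) = -15.0073 / 42.6286 = -0.352

-0.352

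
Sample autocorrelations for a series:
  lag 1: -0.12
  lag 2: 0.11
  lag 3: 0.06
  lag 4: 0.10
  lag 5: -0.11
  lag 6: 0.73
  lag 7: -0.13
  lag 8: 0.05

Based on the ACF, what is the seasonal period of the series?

The largest autocorrelation is r_6 = 0.73; the remaining lags stay at or below 0.11.
The dominant spike at lag 6 indicates a seasonal period of 6.

6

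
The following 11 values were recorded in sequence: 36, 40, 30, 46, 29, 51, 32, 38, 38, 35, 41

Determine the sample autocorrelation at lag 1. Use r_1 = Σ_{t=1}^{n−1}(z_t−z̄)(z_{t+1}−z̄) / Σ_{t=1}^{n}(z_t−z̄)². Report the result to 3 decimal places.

-0.820

Mean z̄ = (36 + 40 + 30 + 46 + 29 + 51 + 32 + 38 + 38 + 35 + 41)/11 = 37.8182
Numerator Σ_{t=1}^{10}(z_t−z̄)(z_{t+1}−z̄) = -360.5785
Denominator Σ(z_t−z̄)² = 439.6364
r_1 = -360.5785 / 439.6364 = -0.820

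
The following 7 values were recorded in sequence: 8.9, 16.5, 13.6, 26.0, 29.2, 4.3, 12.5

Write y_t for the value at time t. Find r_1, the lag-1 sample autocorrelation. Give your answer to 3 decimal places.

Mean ȳ = (8.9 + 16.5 + 13.6 + 26.0 + 29.2 + 4.3 + 12.5)/7 = 15.8571
Σ(y_t−ȳ)(y_{t+1}−ȳ) = (-4.4724) + (-1.4510) + (-22.8939) + (135.3347) + (-154.2053) + (38.7990) = -8.8890
Denominator Σ(y_t−ȳ)² = 479.6571
r_1 = -8.8890 / 479.6571 = -0.019

-0.019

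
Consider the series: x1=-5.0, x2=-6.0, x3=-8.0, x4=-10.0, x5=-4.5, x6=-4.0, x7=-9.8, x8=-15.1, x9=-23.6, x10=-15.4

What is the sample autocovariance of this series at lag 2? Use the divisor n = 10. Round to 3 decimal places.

1.748

Mean x̄ = (-5.0 − 6.0 − 8.0 − 10.0 − 4.5 − 4.0 − 9.8 − 15.1 − 23.6 − 15.4)/10 = -10.1400
Σ_{t=1}^{8}(x_t−x̄)(x_{t+2}−x̄) = 17.4848
γ_2 = 17.4848 / 10 = 1.748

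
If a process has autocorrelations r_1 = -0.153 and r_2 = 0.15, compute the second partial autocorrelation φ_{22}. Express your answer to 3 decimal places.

φ_{22} = (r_2 − r_1²) / (1 − r_1²)
r_1² = (-0.153)² = 0.023409
Numerator = 0.15 − 0.0234 = 0.1266; denominator = 1 − 0.0234 = 0.9766
φ_{22} = 0.1266 / 0.9766 = 0.130

0.130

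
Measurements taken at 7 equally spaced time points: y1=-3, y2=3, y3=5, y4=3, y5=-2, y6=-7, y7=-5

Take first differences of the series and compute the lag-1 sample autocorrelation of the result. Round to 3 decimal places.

First differences Δy: 6, 2, -2, -5, -5, 2
Mean of differences = -0.3333
Numerator Σ(Δy_t−Δȳ)(Δy_{t+1}−Δȳ) = 29.5556
Denominator Σ(Δy_t−Δȳ)² = 97.3333
r_1(Δy) = 29.5556 / 97.3333 = 0.304

0.304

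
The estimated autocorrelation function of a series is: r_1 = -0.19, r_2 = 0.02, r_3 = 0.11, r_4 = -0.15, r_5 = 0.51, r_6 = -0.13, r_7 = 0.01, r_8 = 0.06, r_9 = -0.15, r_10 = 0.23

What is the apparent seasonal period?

5

The largest autocorrelation is r_5 = 0.51, with a weaker echo at lag 10 (0.23); the remaining lags stay at or below 0.11.
The dominant spike at lag 5 indicates a seasonal period of 5.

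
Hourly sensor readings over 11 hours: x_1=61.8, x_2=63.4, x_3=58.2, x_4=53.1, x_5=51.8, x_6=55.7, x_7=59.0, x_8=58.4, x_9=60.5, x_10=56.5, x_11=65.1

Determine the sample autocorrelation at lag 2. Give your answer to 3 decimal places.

Mean x̄ = (61.8 + 63.4 + 58.2 + 53.1 + 51.8 + 55.7 + 59.0 + 58.4 + 60.5 + 56.5 + 65.1)/11 = 58.5000
Numerator Σ_{t=1}^{9}(x_t−x̄)(x_{t+2}−x̄) = 1.0100
Denominator Σ(x_t−x̄)² = 168.7000
r_2 = 1.0100 / 168.7000 = 0.006

0.006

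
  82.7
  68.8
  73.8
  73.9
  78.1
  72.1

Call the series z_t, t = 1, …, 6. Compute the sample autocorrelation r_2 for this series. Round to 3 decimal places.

Mean z̄ = (82.7 + 68.8 + 73.8 + 73.9 + 78.1 + 72.1)/6 = 74.9000
Deviations from mean: 7.8000, -6.1000, -1.1000, -1.0000, 3.2000, -2.8000
Σ(z_t−z̄)(z_{t+2}−z̄) = (-8.5800) + (6.1000) + (-3.5200) + (2.8000) = -3.2000
Denominator Σ(z_t−z̄)² = 118.3400
r_2 = -3.2000 / 118.3400 = -0.027

-0.027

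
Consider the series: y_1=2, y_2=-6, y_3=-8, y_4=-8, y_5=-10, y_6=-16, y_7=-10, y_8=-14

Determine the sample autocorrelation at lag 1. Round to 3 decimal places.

Mean ȳ = (2 − 6 − 8 − 8 − 10 − 16 − 10 − 14)/8 = -8.7500
Deviations from mean: 10.7500, 2.7500, 0.7500, 0.7500, -1.2500, -7.2500, -1.2500, -5.2500
Numerator Σ_{t=1}^{7}(y_t−ȳ)(y_{t+1}−ȳ) = 55.9375
Denominator Σ(y_t−ȳ)² = 207.5000
r_1 = 55.9375 / 207.5000 = 0.270

0.270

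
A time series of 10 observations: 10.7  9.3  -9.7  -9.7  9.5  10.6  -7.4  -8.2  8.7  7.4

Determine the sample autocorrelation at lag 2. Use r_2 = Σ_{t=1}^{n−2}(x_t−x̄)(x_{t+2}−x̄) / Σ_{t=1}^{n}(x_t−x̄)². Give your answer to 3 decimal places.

-0.812

Mean x̄ = (10.7 + 9.3 − 9.7 − 9.7 + 9.5 + 10.6 − 7.4 − 8.2 + 8.7 + 7.4)/10 = 2.1200
Numerator Σ_{t=1}^{8}(x_t−x̄)(x_{t+2}−x̄) = -648.6508
Denominator Σ(x_t−x̄)² = 799.2760
r_2 = -648.6508 / 799.2760 = -0.812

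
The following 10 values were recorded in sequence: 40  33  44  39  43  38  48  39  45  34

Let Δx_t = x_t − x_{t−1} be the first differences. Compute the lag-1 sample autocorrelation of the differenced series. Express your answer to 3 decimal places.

-0.745

First differences Δx: -7, 11, -5, 4, -5, 10, -9, 6, -11
Mean of differences = -0.6667
Numerator Σ(Δx_t−Δx̄)(Δx_{t+1}−Δx̄) = -424.4444
Denominator Σ(Δx_t−Δx̄)² = 570.0000
r_1(Δx) = -424.4444 / 570.0000 = -0.745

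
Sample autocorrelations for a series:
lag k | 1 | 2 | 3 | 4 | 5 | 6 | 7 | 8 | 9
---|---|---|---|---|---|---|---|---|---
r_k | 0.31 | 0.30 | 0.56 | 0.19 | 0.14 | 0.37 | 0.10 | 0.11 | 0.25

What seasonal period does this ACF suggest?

3

The largest autocorrelation is r_3 = 0.56, with a weaker echo at lag 6 (0.37); the remaining lags stay at or below 0.31. The elevated value at lag 1 (0.31), dropping to 0.30 at lag 2, reflects decaying short-term dependence rather than seasonality.
The dominant spike at lag 3 indicates a seasonal period of 3.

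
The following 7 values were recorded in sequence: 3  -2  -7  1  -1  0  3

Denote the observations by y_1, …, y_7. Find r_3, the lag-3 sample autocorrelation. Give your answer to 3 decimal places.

Mean ȳ = (3 − 2 − 7 + 1 − 1 + 0 + 3)/7 = -0.4286
Deviations from mean: 3.4286, -1.5714, -6.5714, 1.4286, -0.5714, 0.4286, 3.4286
Σ(y_t−ȳ)(y_{t+3}−ȳ) = (4.8980) + (0.8980) + (-2.8163) + (4.8980) = 7.8776
Denominator Σ(y_t−ȳ)² = 71.7143
r_3 = 7.8776 / 71.7143 = 0.110

0.110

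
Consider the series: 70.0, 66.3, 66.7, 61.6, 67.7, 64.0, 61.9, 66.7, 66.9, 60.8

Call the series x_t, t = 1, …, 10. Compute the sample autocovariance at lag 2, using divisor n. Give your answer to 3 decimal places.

-1.080

Mean x̄ = (70.0 + 66.3 + 66.7 + 61.6 + 67.7 + 64.0 + 61.9 + 66.7 + 66.9 + 60.8)/10 = 65.2600
Σ_{t=1}^{8}(x_t−x̄)(x_{t+2}−x̄) = -10.8012
γ_2 = -10.8012 / 10 = -1.080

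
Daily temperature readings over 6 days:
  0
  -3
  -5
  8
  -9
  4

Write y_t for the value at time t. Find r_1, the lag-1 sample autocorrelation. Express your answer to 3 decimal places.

Mean ȳ = (0 − 3 − 5 + 8 − 9 + 4)/6 = -0.8333
Deviations from mean: 0.8333, -2.1667, -4.1667, 8.8333, -8.1667, 4.8333
Σ(y_t−ȳ)(y_{t+1}−ȳ) = (-1.8056) + (9.0278) + (-36.8056) + (-72.1389) + (-39.4722) = -141.1944
Denominator Σ(y_t−ȳ)² = 190.8333
r_1 = -141.1944 / 190.8333 = -0.740

-0.740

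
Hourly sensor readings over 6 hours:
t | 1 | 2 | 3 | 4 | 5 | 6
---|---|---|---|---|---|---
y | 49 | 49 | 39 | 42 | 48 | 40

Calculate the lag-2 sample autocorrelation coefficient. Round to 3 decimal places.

Mean ȳ = (49 + 49 + 39 + 42 + 48 + 40)/6 = 44.5000
Deviations from mean: 4.5000, 4.5000, -5.5000, -2.5000, 3.5000, -4.5000
Σ(y_t−ȳ)(y_{t+2}−ȳ) = (-24.7500) + (-11.2500) + (-19.2500) + (11.2500) = -44.0000
Denominator Σ(y_t−ȳ)² = 109.5000
r_2 = -44.0000 / 109.5000 = -0.402

-0.402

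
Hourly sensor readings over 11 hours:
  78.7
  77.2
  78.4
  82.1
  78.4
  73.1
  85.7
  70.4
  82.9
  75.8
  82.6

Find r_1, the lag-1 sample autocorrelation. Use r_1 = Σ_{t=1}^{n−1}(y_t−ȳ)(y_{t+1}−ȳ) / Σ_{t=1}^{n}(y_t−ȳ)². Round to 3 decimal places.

Mean ȳ = (78.7 + 77.2 + 78.4 + 82.1 + 78.4 + 73.1 + 85.7 + 70.4 + 82.9 + 75.8 + 82.6)/11 = 78.6636
Numerator Σ_{t=1}^{10}(y_t−ȳ)(y_{t+1}−ȳ) = -155.7177
Denominator Σ(y_t−ȳ)² = 204.4855
r_1 = -155.7177 / 204.4855 = -0.762

-0.762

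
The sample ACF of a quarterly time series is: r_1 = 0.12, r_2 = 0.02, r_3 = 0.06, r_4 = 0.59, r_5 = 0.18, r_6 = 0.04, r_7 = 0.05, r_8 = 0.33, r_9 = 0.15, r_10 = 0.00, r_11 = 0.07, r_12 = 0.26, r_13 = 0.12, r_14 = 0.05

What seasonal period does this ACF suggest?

4

The largest autocorrelation is r_4 = 0.59, with weaker echoes at lags 8 (0.33) and 12 (0.26); the remaining lags stay at or below 0.18.
The dominant spike at lag 4 indicates a seasonal period of 4.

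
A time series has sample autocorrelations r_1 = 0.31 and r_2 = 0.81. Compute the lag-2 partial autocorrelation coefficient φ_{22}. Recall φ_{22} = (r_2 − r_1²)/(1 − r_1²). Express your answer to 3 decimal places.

φ_{22} = (r_2 − r_1²) / (1 − r_1²)
r_1² = (0.31)² = 0.0961
Numerator = 0.81 − 0.0961 = 0.7139; denominator = 1 − 0.0961 = 0.9039
φ_{22} = 0.7139 / 0.9039 = 0.790

0.790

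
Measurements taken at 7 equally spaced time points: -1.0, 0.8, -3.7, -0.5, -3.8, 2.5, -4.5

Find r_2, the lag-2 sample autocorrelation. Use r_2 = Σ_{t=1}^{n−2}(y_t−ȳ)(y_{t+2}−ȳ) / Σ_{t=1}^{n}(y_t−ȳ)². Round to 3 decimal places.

0.415

Mean ȳ = (-1.0 + 0.8 − 3.7 − 0.5 − 3.8 + 2.5 − 4.5)/7 = -1.4571
Deviations from mean: 0.4571, 2.2571, -2.2429, 0.9571, -2.3429, 3.9571, -3.0429
Numerator Σ_{t=1}^{5}(y_t−ȳ)(y_{t+2}−ȳ) = 17.3063
Denominator Σ(y_t−ȳ)² = 41.6571
r_2 = 17.3063 / 41.6571 = 0.415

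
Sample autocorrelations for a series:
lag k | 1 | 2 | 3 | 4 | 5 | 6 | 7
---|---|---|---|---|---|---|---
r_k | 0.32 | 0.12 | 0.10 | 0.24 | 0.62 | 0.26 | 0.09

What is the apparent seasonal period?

The largest autocorrelation is r_5 = 0.62; the remaining lags stay at or below 0.32. The elevated value at lag 1 (0.32), dropping to 0.12 at lag 2, reflects decaying short-term dependence rather than seasonality.
The dominant spike at lag 5 indicates a seasonal period of 5.

5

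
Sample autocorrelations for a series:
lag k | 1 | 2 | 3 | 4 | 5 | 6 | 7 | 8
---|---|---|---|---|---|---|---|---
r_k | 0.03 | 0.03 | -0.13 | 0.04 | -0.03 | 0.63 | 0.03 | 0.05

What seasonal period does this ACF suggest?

6

The largest autocorrelation is r_6 = 0.63; the remaining lags stay at or below 0.05.
The dominant spike at lag 6 indicates a seasonal period of 6.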